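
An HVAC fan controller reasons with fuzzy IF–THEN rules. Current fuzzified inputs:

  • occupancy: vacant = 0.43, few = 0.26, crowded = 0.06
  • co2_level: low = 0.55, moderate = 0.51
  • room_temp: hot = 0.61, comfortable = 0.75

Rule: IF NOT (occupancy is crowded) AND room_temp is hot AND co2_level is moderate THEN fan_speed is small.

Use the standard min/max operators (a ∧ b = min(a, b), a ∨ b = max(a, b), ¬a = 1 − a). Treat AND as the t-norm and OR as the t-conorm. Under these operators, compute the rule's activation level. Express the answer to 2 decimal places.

0.51

firing strength: ¬crowded=1−0.06=0.94, hot=0.61, moderate=0.51; AND[min(a, b)] → w = 0.51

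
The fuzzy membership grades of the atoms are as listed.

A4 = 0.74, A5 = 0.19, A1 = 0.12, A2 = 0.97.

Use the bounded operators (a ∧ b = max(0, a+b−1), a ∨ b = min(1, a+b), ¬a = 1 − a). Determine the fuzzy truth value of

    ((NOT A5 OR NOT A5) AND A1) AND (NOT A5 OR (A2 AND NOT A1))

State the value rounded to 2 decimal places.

0.12

NOT A5 = 1 − 0.19 = 0.81
NOT A5 = 1 − 0.19 = 0.81
NOT A5 OR NOT A5 = min(1, a+b) on (0.81, 0.81) = 1.00
(NOT A5 OR NOT A5) AND A1 = max(0, a+b−1) on (1.00, 0.12) = 0.12
NOT A5 = 1 − 0.19 = 0.81
NOT A1 = 1 − 0.12 = 0.88
A2 AND NOT A1 = max(0, a+b−1) on (0.97, 0.88) = 0.85
NOT A5 OR (A2 AND NOT A1) = min(1, a+b) on (0.81, 0.85) = 1.00
((NOT A5 OR NOT A5) AND A1) AND (NOT A5 OR (A2 AND NOT A1)) = max(0, a+b−1) on (0.12, 1.00) = 0.12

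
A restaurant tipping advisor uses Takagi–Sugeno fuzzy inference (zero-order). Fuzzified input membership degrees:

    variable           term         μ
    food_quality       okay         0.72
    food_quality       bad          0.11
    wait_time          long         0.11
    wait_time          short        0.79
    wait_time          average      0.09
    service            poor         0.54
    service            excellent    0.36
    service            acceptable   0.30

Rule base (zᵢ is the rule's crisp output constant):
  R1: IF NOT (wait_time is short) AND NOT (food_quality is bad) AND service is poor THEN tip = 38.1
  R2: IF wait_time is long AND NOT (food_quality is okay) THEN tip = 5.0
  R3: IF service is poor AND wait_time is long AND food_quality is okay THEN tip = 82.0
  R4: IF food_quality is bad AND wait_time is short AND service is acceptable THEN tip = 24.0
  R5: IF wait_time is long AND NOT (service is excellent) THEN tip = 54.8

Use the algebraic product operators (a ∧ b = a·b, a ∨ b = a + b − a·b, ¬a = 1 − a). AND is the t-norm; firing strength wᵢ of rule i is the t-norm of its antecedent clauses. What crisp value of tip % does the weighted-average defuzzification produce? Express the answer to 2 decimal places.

R1 (z=38.1): ¬short=1−0.79=0.21, ¬bad=1−0.11=0.89, poor=0.54; AND[a·b] → w = 0.1009
R2 (z=5.0): long=0.11, ¬okay=1−0.72=0.28; AND[a·b] → w = 0.0308
R3 (z=82.0): poor=0.54, long=0.11, okay=0.72; AND[a·b] → w = 0.0428
R4 (z=24.0): bad=0.11, short=0.79, acceptable=0.30; AND[a·b] → w = 0.0261
R5 (z=54.8): long=0.11, ¬excellent=1−0.36=0.64; AND[a·b] → w = 0.0704
Weighted average = (0.1009·38.1 + 0.0308·5.0 + 0.0428·82.0 + 0.0261·24.0 + 0.0704·54.8) / (0.1009 + 0.0308 + 0.0428 + 0.0261 + 0.0704)
  = 11.9899 / 0.2710 = 44.25

44.25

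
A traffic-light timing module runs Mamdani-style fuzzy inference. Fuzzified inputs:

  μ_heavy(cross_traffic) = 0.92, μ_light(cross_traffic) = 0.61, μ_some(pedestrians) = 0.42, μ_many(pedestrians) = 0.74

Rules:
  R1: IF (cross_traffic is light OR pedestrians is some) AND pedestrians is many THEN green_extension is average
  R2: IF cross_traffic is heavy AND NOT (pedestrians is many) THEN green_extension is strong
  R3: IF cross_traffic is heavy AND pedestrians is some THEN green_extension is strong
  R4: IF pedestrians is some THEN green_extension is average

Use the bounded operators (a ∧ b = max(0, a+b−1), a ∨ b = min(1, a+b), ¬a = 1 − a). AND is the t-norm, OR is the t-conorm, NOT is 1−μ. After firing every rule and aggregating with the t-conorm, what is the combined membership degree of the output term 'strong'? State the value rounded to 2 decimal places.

0.52

R1: (light=0.61 OR some=0.42) = 1.00; AND[max(0, a+b−1)] with many=0.74 → w = 0.74
R2: heavy=0.92, ¬many=1−0.74=0.26; AND[max(0, a+b−1)] → w = 0.18
R3: heavy=0.92, some=0.42; AND[max(0, a+b−1)] → w = 0.34
R4: some=0.42 → w = 0.42
Rules with consequent 'strong': {R2, R3} → strengths 0.18, 0.34
Aggregate via t-conorm [min(1, a+b)]: 0.52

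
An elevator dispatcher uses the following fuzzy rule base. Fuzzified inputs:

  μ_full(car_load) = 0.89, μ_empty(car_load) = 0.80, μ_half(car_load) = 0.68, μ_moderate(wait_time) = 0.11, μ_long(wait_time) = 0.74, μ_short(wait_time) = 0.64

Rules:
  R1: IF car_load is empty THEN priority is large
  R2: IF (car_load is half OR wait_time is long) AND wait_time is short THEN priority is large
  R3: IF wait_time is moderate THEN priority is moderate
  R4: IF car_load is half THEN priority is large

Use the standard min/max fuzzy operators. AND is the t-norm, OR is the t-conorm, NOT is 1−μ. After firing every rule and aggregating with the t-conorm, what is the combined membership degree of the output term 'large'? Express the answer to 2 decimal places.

R1: empty=0.80 → w = 0.80
R2: (half=0.68 OR long=0.74) = 0.74; AND[min(a, b)] with short=0.64 → w = 0.64
R3: moderate=0.11 → w = 0.11
R4: half=0.68 → w = 0.68
Rules with consequent 'large': {R1, R2, R4} → strengths 0.80, 0.64, 0.68
Aggregate via t-conorm [max(a, b)]: 0.80

0.80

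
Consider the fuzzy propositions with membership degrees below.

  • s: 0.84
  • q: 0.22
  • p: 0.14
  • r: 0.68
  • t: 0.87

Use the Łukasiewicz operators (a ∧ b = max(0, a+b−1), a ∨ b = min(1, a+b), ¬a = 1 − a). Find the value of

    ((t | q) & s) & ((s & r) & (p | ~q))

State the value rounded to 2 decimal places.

t | q = min(1, a+b) on (0.87, 0.22) = 1.00
(t | q) & s = max(0, a+b−1) on (1.00, 0.84) = 0.84
s & r = max(0, a+b−1) on (0.84, 0.68) = 0.52
~q = 1 − 0.22 = 0.78
p | ~q = min(1, a+b) on (0.14, 0.78) = 0.92
(s & r) & (p | ~q) = max(0, a+b−1) on (0.52, 0.92) = 0.44
((t | q) & s) & ((s & r) & (p | ~q)) = max(0, a+b−1) on (0.84, 0.44) = 0.28

0.28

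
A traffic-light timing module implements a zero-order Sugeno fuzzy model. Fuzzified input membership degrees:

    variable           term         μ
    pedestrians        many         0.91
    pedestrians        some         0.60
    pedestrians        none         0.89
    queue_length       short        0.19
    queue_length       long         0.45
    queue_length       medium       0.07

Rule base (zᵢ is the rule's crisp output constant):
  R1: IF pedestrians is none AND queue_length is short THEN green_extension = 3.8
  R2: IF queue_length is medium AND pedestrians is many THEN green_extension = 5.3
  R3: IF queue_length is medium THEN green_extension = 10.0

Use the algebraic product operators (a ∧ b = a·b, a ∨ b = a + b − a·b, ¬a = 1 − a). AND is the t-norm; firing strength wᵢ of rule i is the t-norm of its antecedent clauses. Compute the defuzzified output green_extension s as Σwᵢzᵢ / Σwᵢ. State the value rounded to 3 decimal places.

R1 (z=3.8): none=0.89, short=0.19; AND[a·b] → w = 0.1691
R2 (z=5.3): medium=0.07, many=0.91; AND[a·b] → w = 0.0637
R3 (z=10.0): medium=0.07 → w = 0.0700
Weighted average = (0.1691·3.8 + 0.0637·5.3 + 0.0700·10.0) / (0.1691 + 0.0637 + 0.0700)
  = 1.6802 / 0.3028 = 5.549

5.549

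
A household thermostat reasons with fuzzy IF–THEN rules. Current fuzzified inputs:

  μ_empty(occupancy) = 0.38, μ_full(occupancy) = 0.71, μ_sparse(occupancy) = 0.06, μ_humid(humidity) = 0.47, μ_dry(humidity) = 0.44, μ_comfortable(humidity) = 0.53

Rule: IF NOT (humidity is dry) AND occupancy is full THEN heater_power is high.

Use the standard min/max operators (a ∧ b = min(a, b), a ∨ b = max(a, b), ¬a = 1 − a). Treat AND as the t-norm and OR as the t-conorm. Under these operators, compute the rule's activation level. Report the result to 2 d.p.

firing strength: ¬dry=1−0.44=0.56, full=0.71; AND[min(a, b)] → w = 0.56

0.56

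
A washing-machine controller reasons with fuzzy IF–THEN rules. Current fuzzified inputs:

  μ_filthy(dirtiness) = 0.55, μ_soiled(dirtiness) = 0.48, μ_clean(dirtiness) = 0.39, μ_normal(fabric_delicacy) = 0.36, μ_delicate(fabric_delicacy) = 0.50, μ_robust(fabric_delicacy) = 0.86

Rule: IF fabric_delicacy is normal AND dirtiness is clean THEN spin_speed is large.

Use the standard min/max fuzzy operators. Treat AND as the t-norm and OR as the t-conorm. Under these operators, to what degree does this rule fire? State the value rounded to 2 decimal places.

firing strength: normal=0.36, clean=0.39; AND[min(a, b)] → w = 0.36

0.36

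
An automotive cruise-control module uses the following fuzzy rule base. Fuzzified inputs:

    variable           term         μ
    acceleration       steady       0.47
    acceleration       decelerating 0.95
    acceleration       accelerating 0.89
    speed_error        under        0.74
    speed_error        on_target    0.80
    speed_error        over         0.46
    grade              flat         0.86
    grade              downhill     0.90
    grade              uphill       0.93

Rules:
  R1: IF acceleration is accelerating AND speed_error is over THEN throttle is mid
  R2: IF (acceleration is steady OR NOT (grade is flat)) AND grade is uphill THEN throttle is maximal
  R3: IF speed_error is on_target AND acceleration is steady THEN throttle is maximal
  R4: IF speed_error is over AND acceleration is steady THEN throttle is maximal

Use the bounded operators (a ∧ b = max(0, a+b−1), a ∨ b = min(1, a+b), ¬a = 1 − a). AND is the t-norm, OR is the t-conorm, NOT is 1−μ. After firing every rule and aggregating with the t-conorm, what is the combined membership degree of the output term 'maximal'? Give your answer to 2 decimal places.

R1: accelerating=0.89, over=0.46; AND[max(0, a+b−1)] → w = 0.35
R2: (steady=0.47 OR ¬flat=1−0.86=0.14) = 0.61; AND[max(0, a+b−1)] with uphill=0.93 → w = 0.54
R3: on_target=0.80, steady=0.47; AND[max(0, a+b−1)] → w = 0.27
R4: over=0.46, steady=0.47; AND[max(0, a+b−1)] → w = 0.00
Rules with consequent 'maximal': {R2, R3, R4} → strengths 0.54, 0.27, 0.00
Aggregate via t-conorm [min(1, a+b)]: 0.81

0.81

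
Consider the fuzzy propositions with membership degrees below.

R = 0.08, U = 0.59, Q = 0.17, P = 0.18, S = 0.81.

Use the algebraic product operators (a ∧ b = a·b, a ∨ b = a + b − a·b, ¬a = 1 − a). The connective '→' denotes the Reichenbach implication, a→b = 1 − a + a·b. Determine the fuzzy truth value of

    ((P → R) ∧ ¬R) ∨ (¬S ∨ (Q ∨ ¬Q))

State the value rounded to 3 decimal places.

0.973

P → R  [Reichenbach: 1 − a + a·b] with a=0.1800, b=0.0800 → 0.8344
¬R = 1 − 0.0800 = 0.9200
(P → R) ∧ ¬R = a·b on (0.8344, 0.9200) = 0.7676
¬S = 1 − 0.8100 = 0.1900
¬Q = 1 − 0.1700 = 0.8300
Q ∨ ¬Q = a + b − a·b on (0.1700, 0.8300) = 0.8589
¬S ∨ (Q ∨ ¬Q) = a + b − a·b on (0.1900, 0.8589) = 0.8857
((P → R) ∧ ¬R) ∨ (¬S ∨ (Q ∨ ¬Q)) = a + b − a·b on (0.7676, 0.8857) = 0.9734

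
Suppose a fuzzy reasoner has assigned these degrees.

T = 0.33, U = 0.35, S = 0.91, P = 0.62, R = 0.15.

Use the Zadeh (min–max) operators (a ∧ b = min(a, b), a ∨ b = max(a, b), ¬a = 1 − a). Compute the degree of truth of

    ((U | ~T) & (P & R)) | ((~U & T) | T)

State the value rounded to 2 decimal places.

~T = 1 − 0.33 = 0.67
U | ~T = max(a, b) on (0.35, 0.67) = 0.67
P & R = min(a, b) on (0.62, 0.15) = 0.15
(U | ~T) & (P & R) = min(a, b) on (0.67, 0.15) = 0.15
~U = 1 − 0.35 = 0.65
~U & T = min(a, b) on (0.65, 0.33) = 0.33
(~U & T) | T = max(a, b) on (0.33, 0.33) = 0.33
((U | ~T) & (P & R)) | ((~U & T) | T) = max(a, b) on (0.15, 0.33) = 0.33

0.33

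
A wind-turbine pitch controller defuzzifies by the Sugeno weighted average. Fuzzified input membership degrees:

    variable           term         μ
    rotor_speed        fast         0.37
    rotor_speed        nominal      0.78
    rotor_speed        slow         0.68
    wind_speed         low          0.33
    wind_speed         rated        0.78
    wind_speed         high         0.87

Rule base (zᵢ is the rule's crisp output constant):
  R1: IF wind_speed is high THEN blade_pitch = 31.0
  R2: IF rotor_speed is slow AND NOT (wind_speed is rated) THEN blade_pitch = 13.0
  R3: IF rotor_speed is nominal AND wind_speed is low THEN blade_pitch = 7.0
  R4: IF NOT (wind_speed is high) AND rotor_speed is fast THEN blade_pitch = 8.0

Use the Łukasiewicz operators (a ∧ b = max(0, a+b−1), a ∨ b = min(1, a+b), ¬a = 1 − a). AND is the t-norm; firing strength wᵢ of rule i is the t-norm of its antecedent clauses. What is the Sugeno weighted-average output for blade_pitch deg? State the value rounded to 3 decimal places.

R1 (z=31.0): high=0.87 → w = 0.87
R2 (z=13.0): slow=0.68, ¬rated=1−0.78=0.22; AND[max(0, a+b−1)] → w = 0.00
R3 (z=7.0): nominal=0.78, low=0.33; AND[max(0, a+b−1)] → w = 0.11
R4 (z=8.0): ¬high=1−0.87=0.13, fast=0.37; AND[max(0, a+b−1)] → w = 0.00
Weighted average = (0.87·31.0 + 0.00·13.0 + 0.11·7.0 + 0.00·8.0) / (0.87 + 0.00 + 0.11 + 0.00)
  = 27.7400 / 0.9800 = 28.306

28.306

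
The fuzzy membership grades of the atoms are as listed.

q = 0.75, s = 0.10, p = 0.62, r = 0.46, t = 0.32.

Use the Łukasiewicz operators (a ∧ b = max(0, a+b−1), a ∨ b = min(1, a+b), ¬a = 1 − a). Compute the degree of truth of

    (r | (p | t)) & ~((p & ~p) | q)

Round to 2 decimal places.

0.25

p | t = min(1, a+b) on (0.62, 0.32) = 0.94
r | (p | t) = min(1, a+b) on (0.46, 0.94) = 1.00
~p = 1 − 0.62 = 0.38
p & ~p = max(0, a+b−1) on (0.62, 0.38) = 0.00
(p & ~p) | q = min(1, a+b) on (0.00, 0.75) = 0.75
~((p & ~p) | q) = 1 − 0.75 = 0.25
(r | (p | t)) & ~((p & ~p) | q) = max(0, a+b−1) on (1.00, 0.25) = 0.25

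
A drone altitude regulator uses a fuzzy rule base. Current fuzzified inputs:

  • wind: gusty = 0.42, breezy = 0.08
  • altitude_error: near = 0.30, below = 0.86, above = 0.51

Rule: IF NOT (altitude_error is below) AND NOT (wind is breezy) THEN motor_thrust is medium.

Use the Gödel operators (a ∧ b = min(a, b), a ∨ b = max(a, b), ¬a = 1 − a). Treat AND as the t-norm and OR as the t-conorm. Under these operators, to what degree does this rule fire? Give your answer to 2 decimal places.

firing strength: ¬below=1−0.86=0.14, ¬breezy=1−0.08=0.92; AND[min(a, b)] → w = 0.14

0.14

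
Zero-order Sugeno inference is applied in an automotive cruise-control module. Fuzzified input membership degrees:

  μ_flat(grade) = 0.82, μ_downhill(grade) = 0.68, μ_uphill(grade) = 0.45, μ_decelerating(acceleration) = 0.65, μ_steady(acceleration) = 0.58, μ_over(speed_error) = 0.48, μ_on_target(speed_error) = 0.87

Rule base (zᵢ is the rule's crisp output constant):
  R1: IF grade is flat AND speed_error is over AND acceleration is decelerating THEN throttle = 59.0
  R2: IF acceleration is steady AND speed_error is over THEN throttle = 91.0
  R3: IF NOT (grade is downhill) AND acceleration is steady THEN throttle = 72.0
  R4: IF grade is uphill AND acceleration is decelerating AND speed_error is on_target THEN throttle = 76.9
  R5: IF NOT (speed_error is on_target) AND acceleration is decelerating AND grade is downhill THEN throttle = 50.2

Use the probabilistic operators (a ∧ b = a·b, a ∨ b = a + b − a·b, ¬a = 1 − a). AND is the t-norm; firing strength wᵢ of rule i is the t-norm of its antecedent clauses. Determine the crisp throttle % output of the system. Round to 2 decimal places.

R1 (z=59.0): flat=0.82, over=0.48, decelerating=0.65; AND[a·b] → w = 0.2558
R2 (z=91.0): steady=0.58, over=0.48; AND[a·b] → w = 0.2784
R3 (z=72.0): ¬downhill=1−0.68=0.32, steady=0.58; AND[a·b] → w = 0.1856
R4 (z=76.9): uphill=0.45, decelerating=0.65, on_target=0.87; AND[a·b] → w = 0.2545
R5 (z=50.2): ¬on_target=1−0.87=0.13, decelerating=0.65, downhill=0.68; AND[a·b] → w = 0.0575
Weighted average = (0.2558·59.0 + 0.2784·91.0 + 0.1856·72.0 + 0.2545·76.9 + 0.0575·50.2) / (0.2558 + 0.2784 + 0.1856 + 0.2545 + 0.0575)
  = 76.2458 / 1.0318 = 73.90

73.90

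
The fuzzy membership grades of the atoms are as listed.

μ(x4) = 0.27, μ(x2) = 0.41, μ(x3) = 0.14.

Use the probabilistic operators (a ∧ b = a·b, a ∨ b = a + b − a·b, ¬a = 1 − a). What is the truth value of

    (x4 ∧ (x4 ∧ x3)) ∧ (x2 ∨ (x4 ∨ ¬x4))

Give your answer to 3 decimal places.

x4 ∧ x3 = a·b on (0.2700, 0.1400) = 0.0378
x4 ∧ (x4 ∧ x3) = a·b on (0.2700, 0.0378) = 0.0102
¬x4 = 1 − 0.2700 = 0.7300
x4 ∨ ¬x4 = a + b − a·b on (0.2700, 0.7300) = 0.8029
x2 ∨ (x4 ∨ ¬x4) = a + b − a·b on (0.4100, 0.8029) = 0.8837
(x4 ∧ (x4 ∧ x3)) ∧ (x2 ∨ (x4 ∨ ¬x4)) = a·b on (0.0102, 0.8837) = 0.0090

0.009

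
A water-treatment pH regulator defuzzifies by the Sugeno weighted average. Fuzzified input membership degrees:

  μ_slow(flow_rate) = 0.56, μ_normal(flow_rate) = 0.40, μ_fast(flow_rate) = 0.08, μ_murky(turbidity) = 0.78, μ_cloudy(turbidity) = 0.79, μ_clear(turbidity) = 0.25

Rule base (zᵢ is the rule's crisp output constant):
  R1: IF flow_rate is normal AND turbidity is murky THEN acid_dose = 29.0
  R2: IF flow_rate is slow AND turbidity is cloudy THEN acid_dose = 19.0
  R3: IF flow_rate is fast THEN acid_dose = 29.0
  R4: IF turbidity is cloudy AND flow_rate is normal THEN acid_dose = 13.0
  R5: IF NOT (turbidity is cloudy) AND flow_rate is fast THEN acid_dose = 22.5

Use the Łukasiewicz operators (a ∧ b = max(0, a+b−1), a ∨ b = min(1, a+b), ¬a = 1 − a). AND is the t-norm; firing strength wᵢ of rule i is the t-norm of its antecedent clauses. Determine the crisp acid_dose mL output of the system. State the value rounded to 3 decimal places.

R1 (z=29.0): normal=0.40, murky=0.78; AND[max(0, a+b−1)] → w = 0.18
R2 (z=19.0): slow=0.56, cloudy=0.79; AND[max(0, a+b−1)] → w = 0.35
R3 (z=29.0): fast=0.08 → w = 0.08
R4 (z=13.0): cloudy=0.79, normal=0.40; AND[max(0, a+b−1)] → w = 0.19
R5 (z=22.5): ¬cloudy=1−0.79=0.21, fast=0.08; AND[max(0, a+b−1)] → w = 0.00
Weighted average = (0.18·29.0 + 0.35·19.0 + 0.08·29.0 + 0.19·13.0 + 0.00·22.5) / (0.18 + 0.35 + 0.08 + 0.19 + 0.00)
  = 16.6600 / 0.8000 = 20.825

20.825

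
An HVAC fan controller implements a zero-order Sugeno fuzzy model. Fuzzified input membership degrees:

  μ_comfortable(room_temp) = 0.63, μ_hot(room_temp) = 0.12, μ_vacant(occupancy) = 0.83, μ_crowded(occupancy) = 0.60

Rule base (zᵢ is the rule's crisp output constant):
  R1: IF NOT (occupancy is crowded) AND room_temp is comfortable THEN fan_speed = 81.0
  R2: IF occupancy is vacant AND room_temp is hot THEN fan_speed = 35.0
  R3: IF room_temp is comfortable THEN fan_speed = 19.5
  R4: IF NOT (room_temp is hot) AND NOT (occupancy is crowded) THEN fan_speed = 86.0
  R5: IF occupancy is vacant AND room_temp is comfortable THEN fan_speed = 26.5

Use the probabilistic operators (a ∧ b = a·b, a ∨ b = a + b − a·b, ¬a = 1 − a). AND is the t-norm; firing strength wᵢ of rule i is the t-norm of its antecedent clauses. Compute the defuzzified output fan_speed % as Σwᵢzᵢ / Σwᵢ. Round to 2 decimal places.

43.26

R1 (z=81.0): ¬crowded=1−0.60=0.40, comfortable=0.63; AND[a·b] → w = 0.2520
R2 (z=35.0): vacant=0.83, hot=0.12; AND[a·b] → w = 0.0996
R3 (z=19.5): comfortable=0.63 → w = 0.6300
R4 (z=86.0): ¬hot=1−0.12=0.88, ¬crowded=1−0.60=0.40; AND[a·b] → w = 0.3520
R5 (z=26.5): vacant=0.83, comfortable=0.63; AND[a·b] → w = 0.5229
Weighted average = (0.2520·81.0 + 0.0996·35.0 + 0.6300·19.5 + 0.3520·86.0 + 0.5229·26.5) / (0.2520 + 0.0996 + 0.6300 + 0.3520 + 0.5229)
  = 80.3119 / 1.8565 = 43.26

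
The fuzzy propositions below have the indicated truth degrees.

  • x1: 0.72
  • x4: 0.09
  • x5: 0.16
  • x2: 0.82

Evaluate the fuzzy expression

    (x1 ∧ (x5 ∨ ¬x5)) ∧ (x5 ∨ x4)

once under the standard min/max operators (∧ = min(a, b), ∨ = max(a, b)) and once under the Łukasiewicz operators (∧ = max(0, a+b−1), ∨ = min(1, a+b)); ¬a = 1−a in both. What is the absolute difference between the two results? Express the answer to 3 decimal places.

Under standard min/max:
  ¬x5 = 1 − 0.16 = 0.84
  x5 ∨ ¬x5 = max(a, b) on (0.16, 0.84) = 0.84
  x1 ∧ (x5 ∨ ¬x5) = min(a, b) on (0.72, 0.84) = 0.72
  x5 ∨ x4 = max(a, b) on (0.16, 0.09) = 0.16
  (x1 ∧ (x5 ∨ ¬x5)) ∧ (x5 ∨ x4) = min(a, b) on (0.72, 0.16) = 0.16
  → value = 0.1600
Under Łukasiewicz:
  ¬x5 = 1 − 0.16 = 0.84
  x5 ∨ ¬x5 = min(1, a+b) on (0.16, 0.84) = 1.00
  x1 ∧ (x5 ∨ ¬x5) = max(0, a+b−1) on (0.72, 1.00) = 0.72
  x5 ∨ x4 = min(1, a+b) on (0.16, 0.09) = 0.25
  (x1 ∧ (x5 ∨ ¬x5)) ∧ (x5 ∨ x4) = max(0, a+b−1) on (0.72, 0.25) = 0.00
  → value = 0.0000
|0.1600 − 0.0000| = 0.160

0.160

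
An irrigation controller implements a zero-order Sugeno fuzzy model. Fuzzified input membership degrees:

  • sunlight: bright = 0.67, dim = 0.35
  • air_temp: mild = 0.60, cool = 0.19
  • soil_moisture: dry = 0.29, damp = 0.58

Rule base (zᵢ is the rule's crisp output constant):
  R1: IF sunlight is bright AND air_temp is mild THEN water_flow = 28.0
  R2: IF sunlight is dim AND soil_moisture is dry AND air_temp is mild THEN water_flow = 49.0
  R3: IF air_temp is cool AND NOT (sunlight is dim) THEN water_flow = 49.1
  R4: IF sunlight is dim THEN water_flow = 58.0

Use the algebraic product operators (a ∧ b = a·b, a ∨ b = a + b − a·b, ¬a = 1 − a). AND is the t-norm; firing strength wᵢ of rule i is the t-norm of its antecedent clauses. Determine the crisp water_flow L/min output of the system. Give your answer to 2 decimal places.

43.36

R1 (z=28.0): bright=0.67, mild=0.60; AND[a·b] → w = 0.4020
R2 (z=49.0): dim=0.35, dry=0.29, mild=0.60; AND[a·b] → w = 0.0609
R3 (z=49.1): cool=0.19, ¬dim=1−0.35=0.65; AND[a·b] → w = 0.1235
R4 (z=58.0): dim=0.35 → w = 0.3500
Weighted average = (0.4020·28.0 + 0.0609·49.0 + 0.1235·49.1 + 0.3500·58.0) / (0.4020 + 0.0609 + 0.1235 + 0.3500)
  = 40.6039 / 0.9364 = 43.36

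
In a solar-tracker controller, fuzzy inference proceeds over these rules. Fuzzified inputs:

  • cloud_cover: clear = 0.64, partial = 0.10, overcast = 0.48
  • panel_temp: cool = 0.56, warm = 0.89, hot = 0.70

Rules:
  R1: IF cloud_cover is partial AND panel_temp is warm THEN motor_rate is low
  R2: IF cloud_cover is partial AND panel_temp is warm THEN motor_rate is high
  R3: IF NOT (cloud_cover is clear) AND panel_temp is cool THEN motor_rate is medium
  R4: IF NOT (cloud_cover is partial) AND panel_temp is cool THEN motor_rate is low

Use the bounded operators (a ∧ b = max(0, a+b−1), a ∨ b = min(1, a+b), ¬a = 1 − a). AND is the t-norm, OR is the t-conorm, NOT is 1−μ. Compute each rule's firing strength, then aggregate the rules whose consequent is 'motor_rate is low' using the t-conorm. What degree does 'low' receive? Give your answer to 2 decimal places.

0.46

R1: partial=0.10, warm=0.89; AND[max(0, a+b−1)] → w = 0.00
R2: partial=0.10, warm=0.89; AND[max(0, a+b−1)] → w = 0.00
R3: ¬clear=1−0.64=0.36, cool=0.56; AND[max(0, a+b−1)] → w = 0.00
R4: ¬partial=1−0.10=0.90, cool=0.56; AND[max(0, a+b−1)] → w = 0.46
Rules with consequent 'low': {R1, R4} → strengths 0.00, 0.46
Aggregate via t-conorm [min(1, a+b)]: 0.46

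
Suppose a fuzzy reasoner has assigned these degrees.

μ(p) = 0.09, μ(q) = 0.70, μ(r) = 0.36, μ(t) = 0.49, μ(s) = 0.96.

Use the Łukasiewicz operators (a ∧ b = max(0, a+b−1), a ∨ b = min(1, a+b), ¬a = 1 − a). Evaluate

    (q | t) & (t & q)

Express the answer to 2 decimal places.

0.19

q | t = min(1, a+b) on (0.70, 0.49) = 1.00
t & q = max(0, a+b−1) on (0.49, 0.70) = 0.19
(q | t) & (t & q) = max(0, a+b−1) on (1.00, 0.19) = 0.19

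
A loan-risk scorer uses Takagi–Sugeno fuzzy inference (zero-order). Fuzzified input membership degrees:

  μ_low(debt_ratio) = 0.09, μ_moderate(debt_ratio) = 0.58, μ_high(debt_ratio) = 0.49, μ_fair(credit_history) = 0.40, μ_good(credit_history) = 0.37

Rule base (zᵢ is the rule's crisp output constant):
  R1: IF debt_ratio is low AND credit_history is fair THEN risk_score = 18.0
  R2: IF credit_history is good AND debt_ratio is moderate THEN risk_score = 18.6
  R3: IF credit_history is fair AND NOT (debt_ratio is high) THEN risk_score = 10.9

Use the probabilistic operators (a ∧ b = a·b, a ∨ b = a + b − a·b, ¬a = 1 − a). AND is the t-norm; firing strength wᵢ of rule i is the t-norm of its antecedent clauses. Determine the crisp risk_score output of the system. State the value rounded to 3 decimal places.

15.097

R1 (z=18.0): low=0.09, fair=0.40; AND[a·b] → w = 0.0360
R2 (z=18.6): good=0.37, moderate=0.58; AND[a·b] → w = 0.2146
R3 (z=10.9): fair=0.40, ¬high=1−0.49=0.51; AND[a·b] → w = 0.2040
Weighted average = (0.0360·18.0 + 0.2146·18.6 + 0.2040·10.9) / (0.0360 + 0.2146 + 0.2040)
  = 6.8632 / 0.4546 = 15.097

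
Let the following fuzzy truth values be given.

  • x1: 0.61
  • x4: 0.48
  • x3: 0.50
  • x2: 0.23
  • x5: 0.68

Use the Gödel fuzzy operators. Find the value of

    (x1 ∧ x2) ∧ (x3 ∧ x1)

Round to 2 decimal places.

x1 ∧ x2 = min(a, b) on (0.61, 0.23) = 0.23
x3 ∧ x1 = min(a, b) on (0.50, 0.61) = 0.50
(x1 ∧ x2) ∧ (x3 ∧ x1) = min(a, b) on (0.23, 0.50) = 0.23

0.23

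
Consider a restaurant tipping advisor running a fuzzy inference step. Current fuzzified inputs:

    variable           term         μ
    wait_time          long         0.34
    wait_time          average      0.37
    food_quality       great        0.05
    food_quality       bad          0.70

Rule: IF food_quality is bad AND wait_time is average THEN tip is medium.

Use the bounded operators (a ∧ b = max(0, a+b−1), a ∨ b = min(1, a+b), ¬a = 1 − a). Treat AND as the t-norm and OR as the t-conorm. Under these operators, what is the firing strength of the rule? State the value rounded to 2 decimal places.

firing strength: bad=0.70, average=0.37; AND[max(0, a+b−1)] → w = 0.07

0.07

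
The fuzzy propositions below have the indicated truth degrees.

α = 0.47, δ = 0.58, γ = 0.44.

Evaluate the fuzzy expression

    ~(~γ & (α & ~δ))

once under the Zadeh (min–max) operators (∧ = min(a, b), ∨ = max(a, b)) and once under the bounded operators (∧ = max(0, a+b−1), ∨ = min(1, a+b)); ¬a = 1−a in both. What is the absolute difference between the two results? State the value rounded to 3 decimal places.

Under Zadeh (min–max):
  ~γ = 1 − 0.44 = 0.56
  ~δ = 1 − 0.58 = 0.42
  α & ~δ = min(a, b) on (0.47, 0.42) = 0.42
  ~γ & (α & ~δ) = min(a, b) on (0.56, 0.42) = 0.42
  ~(~γ & (α & ~δ)) = 1 − 0.42 = 0.58
  → value = 0.5800
Under bounded:
  ~γ = 1 − 0.44 = 0.56
  ~δ = 1 − 0.58 = 0.42
  α & ~δ = max(0, a+b−1) on (0.47, 0.42) = 0.00
  ~γ & (α & ~δ) = max(0, a+b−1) on (0.56, 0.00) = 0.00
  ~(~γ & (α & ~δ)) = 1 − 0.00 = 1.00
  → value = 1.0000
|0.5800 − 1.0000| = 0.420

0.420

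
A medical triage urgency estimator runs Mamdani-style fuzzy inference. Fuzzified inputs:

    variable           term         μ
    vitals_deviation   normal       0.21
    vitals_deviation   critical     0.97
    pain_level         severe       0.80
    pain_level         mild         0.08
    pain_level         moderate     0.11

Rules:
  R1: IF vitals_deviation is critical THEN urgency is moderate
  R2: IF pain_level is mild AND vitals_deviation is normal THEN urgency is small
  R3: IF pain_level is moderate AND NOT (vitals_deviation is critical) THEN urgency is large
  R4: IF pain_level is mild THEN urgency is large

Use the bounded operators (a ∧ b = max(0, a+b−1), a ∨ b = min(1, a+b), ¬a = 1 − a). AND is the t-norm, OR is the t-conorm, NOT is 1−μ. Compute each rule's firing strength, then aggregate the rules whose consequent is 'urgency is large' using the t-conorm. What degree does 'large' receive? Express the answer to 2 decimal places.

R1: critical=0.97 → w = 0.97
R2: mild=0.08, normal=0.21; AND[max(0, a+b−1)] → w = 0.00
R3: moderate=0.11, ¬critical=1−0.97=0.03; AND[max(0, a+b−1)] → w = 0.00
R4: mild=0.08 → w = 0.08
Rules with consequent 'large': {R3, R4} → strengths 0.00, 0.08
Aggregate via t-conorm [min(1, a+b)]: 0.08

0.08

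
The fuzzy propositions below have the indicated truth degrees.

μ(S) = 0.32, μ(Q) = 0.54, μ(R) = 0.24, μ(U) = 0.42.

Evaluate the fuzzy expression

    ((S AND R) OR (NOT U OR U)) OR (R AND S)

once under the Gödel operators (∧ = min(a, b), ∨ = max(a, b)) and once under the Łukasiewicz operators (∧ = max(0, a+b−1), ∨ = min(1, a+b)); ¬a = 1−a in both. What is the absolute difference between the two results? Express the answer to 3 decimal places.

Under Gödel:
  S AND R = min(a, b) on (0.32, 0.24) = 0.24
  NOT U = 1 − 0.42 = 0.58
  NOT U OR U = max(a, b) on (0.58, 0.42) = 0.58
  (S AND R) OR (NOT U OR U) = max(a, b) on (0.24, 0.58) = 0.58
  R AND S = min(a, b) on (0.24, 0.32) = 0.24
  ((S AND R) OR (NOT U OR U)) OR (R AND S) = max(a, b) on (0.58, 0.24) = 0.58
  → value = 0.5800
Under Łukasiewicz:
  S AND R = max(0, a+b−1) on (0.32, 0.24) = 0.00
  NOT U = 1 − 0.42 = 0.58
  NOT U OR U = min(1, a+b) on (0.58, 0.42) = 1.00
  (S AND R) OR (NOT U OR U) = min(1, a+b) on (0.00, 1.00) = 1.00
  R AND S = max(0, a+b−1) on (0.24, 0.32) = 0.00
  ((S AND R) OR (NOT U OR U)) OR (R AND S) = min(1, a+b) on (1.00, 0.00) = 1.00
  → value = 1.0000
|0.5800 − 1.0000| = 0.420

0.420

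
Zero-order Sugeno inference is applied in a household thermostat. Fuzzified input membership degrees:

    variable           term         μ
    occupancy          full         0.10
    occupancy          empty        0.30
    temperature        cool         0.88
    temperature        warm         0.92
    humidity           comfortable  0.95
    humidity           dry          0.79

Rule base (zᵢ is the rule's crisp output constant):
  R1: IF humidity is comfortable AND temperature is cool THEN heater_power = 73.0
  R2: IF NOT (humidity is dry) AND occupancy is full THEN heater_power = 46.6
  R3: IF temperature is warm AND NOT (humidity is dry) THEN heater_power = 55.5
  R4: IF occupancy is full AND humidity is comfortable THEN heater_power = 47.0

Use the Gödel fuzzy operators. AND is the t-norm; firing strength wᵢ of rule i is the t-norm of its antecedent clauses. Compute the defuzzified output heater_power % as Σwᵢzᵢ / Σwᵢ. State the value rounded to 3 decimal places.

R1 (z=73.0): comfortable=0.95, cool=0.88; AND[min(a, b)] → w = 0.88
R2 (z=46.6): ¬dry=1−0.79=0.21, full=0.10; AND[min(a, b)] → w = 0.10
R3 (z=55.5): warm=0.92, ¬dry=1−0.79=0.21; AND[min(a, b)] → w = 0.21
R4 (z=47.0): full=0.10, comfortable=0.95; AND[min(a, b)] → w = 0.10
Weighted average = (0.88·73.0 + 0.10·46.6 + 0.21·55.5 + 0.10·47.0) / (0.88 + 0.10 + 0.21 + 0.10)
  = 85.2550 / 1.2900 = 66.089

66.089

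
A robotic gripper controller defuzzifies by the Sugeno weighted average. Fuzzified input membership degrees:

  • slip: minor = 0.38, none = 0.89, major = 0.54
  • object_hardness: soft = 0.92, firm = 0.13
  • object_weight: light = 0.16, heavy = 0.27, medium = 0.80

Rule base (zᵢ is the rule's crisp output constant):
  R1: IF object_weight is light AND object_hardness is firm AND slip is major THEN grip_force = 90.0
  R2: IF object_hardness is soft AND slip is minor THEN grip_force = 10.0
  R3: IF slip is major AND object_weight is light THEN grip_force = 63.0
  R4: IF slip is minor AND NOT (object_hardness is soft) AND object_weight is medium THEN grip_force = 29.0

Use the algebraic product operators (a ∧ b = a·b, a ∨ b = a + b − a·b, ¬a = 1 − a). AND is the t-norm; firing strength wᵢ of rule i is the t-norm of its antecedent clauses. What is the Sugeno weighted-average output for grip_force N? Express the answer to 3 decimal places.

22.596

R1 (z=90.0): light=0.16, firm=0.13, major=0.54; AND[a·b] → w = 0.0112
R2 (z=10.0): soft=0.92, minor=0.38; AND[a·b] → w = 0.3496
R3 (z=63.0): major=0.54, light=0.16; AND[a·b] → w = 0.0864
R4 (z=29.0): minor=0.38, ¬soft=1−0.92=0.08, medium=0.80; AND[a·b] → w = 0.0243
Weighted average = (0.0112·90.0 + 0.3496·10.0 + 0.0864·63.0 + 0.0243·29.0) / (0.0112 + 0.3496 + 0.0864 + 0.0243)
  = 10.6554 / 0.4716 = 22.596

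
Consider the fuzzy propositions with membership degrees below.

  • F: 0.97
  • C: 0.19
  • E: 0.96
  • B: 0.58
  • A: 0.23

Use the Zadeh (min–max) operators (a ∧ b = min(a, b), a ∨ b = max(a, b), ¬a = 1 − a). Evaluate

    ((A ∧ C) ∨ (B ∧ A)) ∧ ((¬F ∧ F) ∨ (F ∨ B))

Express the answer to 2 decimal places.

A ∧ C = min(a, b) on (0.23, 0.19) = 0.19
B ∧ A = min(a, b) on (0.58, 0.23) = 0.23
(A ∧ C) ∨ (B ∧ A) = max(a, b) on (0.19, 0.23) = 0.23
¬F = 1 − 0.97 = 0.03
¬F ∧ F = min(a, b) on (0.03, 0.97) = 0.03
F ∨ B = max(a, b) on (0.97, 0.58) = 0.97
(¬F ∧ F) ∨ (F ∨ B) = max(a, b) on (0.03, 0.97) = 0.97
((A ∧ C) ∨ (B ∧ A)) ∧ ((¬F ∧ F) ∨ (F ∨ B)) = min(a, b) on (0.23, 0.97) = 0.23

0.23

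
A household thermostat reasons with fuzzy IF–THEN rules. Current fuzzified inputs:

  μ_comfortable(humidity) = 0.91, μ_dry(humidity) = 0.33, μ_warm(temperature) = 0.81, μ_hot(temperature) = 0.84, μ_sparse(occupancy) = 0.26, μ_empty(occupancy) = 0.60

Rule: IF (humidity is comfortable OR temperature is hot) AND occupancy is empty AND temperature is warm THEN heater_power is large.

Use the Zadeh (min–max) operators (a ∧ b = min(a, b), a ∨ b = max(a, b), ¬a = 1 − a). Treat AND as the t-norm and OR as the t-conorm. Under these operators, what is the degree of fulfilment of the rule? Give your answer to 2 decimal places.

firing strength: (comfortable=0.91 OR hot=0.84) = 0.91; AND[min(a, b)] with empty=0.60, warm=0.81 → w = 0.60

0.60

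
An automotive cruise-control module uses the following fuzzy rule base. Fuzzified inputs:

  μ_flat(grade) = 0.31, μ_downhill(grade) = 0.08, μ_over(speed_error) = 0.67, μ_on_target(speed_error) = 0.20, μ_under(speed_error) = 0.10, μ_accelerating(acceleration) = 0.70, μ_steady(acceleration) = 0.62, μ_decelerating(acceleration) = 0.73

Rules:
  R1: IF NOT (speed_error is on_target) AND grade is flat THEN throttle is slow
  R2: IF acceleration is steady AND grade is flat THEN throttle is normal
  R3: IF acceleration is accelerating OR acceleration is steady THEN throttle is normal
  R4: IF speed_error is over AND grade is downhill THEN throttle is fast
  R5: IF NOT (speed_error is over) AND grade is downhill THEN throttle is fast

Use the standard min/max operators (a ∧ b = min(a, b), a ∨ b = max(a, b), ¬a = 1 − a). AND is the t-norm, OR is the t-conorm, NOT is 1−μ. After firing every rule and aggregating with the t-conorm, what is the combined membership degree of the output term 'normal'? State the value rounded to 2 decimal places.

R1: ¬on_target=1−0.20=0.80, flat=0.31; AND[min(a, b)] → w = 0.31
R2: steady=0.62, flat=0.31; AND[min(a, b)] → w = 0.31
R3: accelerating=0.70, steady=0.62; OR[max(a, b)] → w = 0.70
R4: over=0.67, downhill=0.08; AND[min(a, b)] → w = 0.08
R5: ¬over=1−0.67=0.33, downhill=0.08; AND[min(a, b)] → w = 0.08
Rules with consequent 'normal': {R2, R3} → strengths 0.31, 0.70
Aggregate via t-conorm [max(a, b)]: 0.70

0.70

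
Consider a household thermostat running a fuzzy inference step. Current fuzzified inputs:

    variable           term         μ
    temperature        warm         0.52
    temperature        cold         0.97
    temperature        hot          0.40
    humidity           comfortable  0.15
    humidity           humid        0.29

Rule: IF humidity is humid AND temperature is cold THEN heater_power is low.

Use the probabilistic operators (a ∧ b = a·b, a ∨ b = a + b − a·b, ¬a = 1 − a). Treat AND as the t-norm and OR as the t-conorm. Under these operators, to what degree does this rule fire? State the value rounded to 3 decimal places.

0.281

firing strength: humid=0.29, cold=0.97; AND[a·b] → w = 0.2813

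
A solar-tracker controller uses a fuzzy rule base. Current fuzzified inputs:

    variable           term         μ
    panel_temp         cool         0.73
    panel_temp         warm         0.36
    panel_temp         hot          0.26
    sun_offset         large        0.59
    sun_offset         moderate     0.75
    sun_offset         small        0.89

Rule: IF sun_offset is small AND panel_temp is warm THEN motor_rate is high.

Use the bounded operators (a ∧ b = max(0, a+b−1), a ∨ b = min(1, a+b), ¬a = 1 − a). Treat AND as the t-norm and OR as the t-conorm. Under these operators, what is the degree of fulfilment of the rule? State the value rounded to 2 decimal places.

firing strength: small=0.89, warm=0.36; AND[max(0, a+b−1)] → w = 0.25

0.25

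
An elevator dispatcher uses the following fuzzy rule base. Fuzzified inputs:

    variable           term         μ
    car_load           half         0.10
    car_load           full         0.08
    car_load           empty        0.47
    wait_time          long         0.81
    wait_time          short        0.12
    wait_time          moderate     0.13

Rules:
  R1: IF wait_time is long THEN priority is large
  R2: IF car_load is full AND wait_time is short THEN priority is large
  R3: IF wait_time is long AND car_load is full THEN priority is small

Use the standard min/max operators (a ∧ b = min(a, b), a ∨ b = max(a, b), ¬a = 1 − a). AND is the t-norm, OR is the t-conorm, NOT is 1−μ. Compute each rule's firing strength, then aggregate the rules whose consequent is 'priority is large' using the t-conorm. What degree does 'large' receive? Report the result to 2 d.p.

0.81

R1: long=0.81 → w = 0.81
R2: full=0.08, short=0.12; AND[min(a, b)] → w = 0.08
R3: long=0.81, full=0.08; AND[min(a, b)] → w = 0.08
Rules with consequent 'large': {R1, R2} → strengths 0.81, 0.08
Aggregate via t-conorm [max(a, b)]: 0.81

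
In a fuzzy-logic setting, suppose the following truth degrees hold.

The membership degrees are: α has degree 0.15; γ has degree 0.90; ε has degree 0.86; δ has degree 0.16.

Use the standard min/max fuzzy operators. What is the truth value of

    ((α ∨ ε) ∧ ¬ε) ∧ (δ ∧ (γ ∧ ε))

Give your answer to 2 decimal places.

α ∨ ε = max(a, b) on (0.15, 0.86) = 0.86
¬ε = 1 − 0.86 = 0.14
(α ∨ ε) ∧ ¬ε = min(a, b) on (0.86, 0.14) = 0.14
γ ∧ ε = min(a, b) on (0.90, 0.86) = 0.86
δ ∧ (γ ∧ ε) = min(a, b) on (0.16, 0.86) = 0.16
((α ∨ ε) ∧ ¬ε) ∧ (δ ∧ (γ ∧ ε)) = min(a, b) on (0.14, 0.16) = 0.14

0.14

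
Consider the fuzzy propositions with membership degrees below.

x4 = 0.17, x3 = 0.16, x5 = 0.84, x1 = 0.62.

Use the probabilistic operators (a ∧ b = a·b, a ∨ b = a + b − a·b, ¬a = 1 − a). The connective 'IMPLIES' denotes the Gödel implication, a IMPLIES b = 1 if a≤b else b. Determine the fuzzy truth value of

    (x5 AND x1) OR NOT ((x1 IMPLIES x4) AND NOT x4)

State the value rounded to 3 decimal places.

0.932

x5 AND x1 = a·b on (0.8400, 0.6200) = 0.5208
x1 IMPLIES x4  [Gödel: 1 if a≤b else b] with a=0.6200, b=0.1700 → 0.1700
NOT x4 = 1 − 0.1700 = 0.8300
(x1 IMPLIES x4) AND NOT x4 = a·b on (0.1700, 0.8300) = 0.1411
NOT ((x1 IMPLIES x4) AND NOT x4) = 1 − 0.1411 = 0.8589
(x5 AND x1) OR NOT ((x1 IMPLIES x4) AND NOT x4) = a + b − a·b on (0.5208, 0.8589) = 0.9324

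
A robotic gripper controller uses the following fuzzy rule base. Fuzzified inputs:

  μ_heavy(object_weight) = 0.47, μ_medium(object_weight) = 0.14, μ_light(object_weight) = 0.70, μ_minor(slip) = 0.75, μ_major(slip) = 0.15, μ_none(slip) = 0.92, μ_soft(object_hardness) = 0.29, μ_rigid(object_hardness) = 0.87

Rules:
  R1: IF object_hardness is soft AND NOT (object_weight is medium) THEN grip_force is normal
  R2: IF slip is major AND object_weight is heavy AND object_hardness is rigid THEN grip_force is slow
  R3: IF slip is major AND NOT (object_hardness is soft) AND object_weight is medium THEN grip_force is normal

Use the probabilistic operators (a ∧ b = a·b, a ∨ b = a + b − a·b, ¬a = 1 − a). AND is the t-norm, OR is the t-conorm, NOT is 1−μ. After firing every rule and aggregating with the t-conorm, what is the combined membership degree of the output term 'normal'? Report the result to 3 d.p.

0.261

R1: soft=0.29, ¬medium=1−0.14=0.86; AND[a·b] → w = 0.2494
R2: major=0.15, heavy=0.47, rigid=0.87; AND[a·b] → w = 0.0613
R3: major=0.15, ¬soft=1−0.29=0.71, medium=0.14; AND[a·b] → w = 0.0149
Rules with consequent 'normal': {R1, R3} → strengths 0.2494, 0.0149
Aggregate via t-conorm [a + b − a·b]: 0.2606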